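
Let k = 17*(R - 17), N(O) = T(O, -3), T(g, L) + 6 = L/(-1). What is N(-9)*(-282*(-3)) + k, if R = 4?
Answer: -2759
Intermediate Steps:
T(g, L) = -6 - L (T(g, L) = -6 + L/(-1) = -6 + L*(-1) = -6 - L)
N(O) = -3 (N(O) = -6 - 1*(-3) = -6 + 3 = -3)
k = -221 (k = 17*(4 - 17) = 17*(-13) = -221)
N(-9)*(-282*(-3)) + k = -(-846)*(-3) - 221 = -3*846 - 221 = -2538 - 221 = -2759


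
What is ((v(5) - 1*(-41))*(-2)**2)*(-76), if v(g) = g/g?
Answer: -12768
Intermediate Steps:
v(g) = 1
((v(5) - 1*(-41))*(-2)**2)*(-76) = ((1 - 1*(-41))*(-2)**2)*(-76) = ((1 + 41)*4)*(-76) = (42*4)*(-76) = 168*(-76) = -12768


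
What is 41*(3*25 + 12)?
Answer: 3567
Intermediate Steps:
41*(3*25 + 12) = 41*(75 + 12) = 41*87 = 3567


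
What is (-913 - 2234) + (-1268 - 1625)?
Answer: -6040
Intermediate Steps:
(-913 - 2234) + (-1268 - 1625) = -3147 - 2893 = -6040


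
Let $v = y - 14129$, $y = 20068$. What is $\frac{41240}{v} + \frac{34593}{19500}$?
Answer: $\frac{25887893}{2969500} \approx 8.7179$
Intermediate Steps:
$v = 5939$ ($v = 20068 - 14129 = 5939$)
$\frac{41240}{v} + \frac{34593}{19500} = \frac{41240}{5939} + \frac{34593}{19500} = 41240 \cdot \frac{1}{5939} + 34593 \cdot \frac{1}{19500} = \frac{41240}{5939} + \frac{887}{500} = \frac{25887893}{2969500}$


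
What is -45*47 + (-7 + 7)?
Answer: -2115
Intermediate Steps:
-45*47 + (-7 + 7) = -2115 + 0 = -2115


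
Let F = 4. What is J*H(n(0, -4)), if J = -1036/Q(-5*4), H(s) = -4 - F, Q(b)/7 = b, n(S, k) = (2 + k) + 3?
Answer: -296/5 ≈ -59.200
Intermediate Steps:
n(S, k) = 5 + k
Q(b) = 7*b
H(s) = -8 (H(s) = -4 - 1*4 = -4 - 4 = -8)
J = 37/5 (J = -1036/(7*(-5*4)) = -1036/(7*(-20)) = -1036/(-140) = -1036*(-1/140) = 37/5 ≈ 7.4000)
J*H(n(0, -4)) = (37/5)*(-8) = -296/5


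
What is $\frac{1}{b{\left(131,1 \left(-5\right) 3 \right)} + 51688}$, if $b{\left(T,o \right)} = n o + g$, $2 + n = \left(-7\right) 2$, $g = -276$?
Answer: $\frac{1}{51652} \approx 1.936 \cdot 10^{-5}$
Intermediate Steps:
$n = -16$ ($n = -2 - 14 = -16$)
$b{\left(T,o \right)} = -276 - 16 o$ ($b{\left(T,o \right)} = - 16 o - 276 = -276 - 16 o$)
$\frac{1}{b{\left(131,1 \left(-5\right) 3 \right)} + 51688} = \frac{1}{\left(-276 - 16 \cdot 1 \left(-5\right) 3\right) + 51688} = \frac{1}{\left(-276 - 16 \left(\left(-5\right) 3\right)\right) + 51688} = \frac{1}{\left(-276 - -240\right) + 51688} = \frac{1}{\left(-276 + 240\right) + 51688} = \frac{1}{-36 + 51688} = \frac{1}{51652}$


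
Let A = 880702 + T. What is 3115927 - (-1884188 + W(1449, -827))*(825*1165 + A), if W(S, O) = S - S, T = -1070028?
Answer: 1454217530139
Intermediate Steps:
W(S, O) = 0
A = -189326 (A = 880702 - 1070028 = -189326)
3115927 - (-1884188 + W(1449, -827))*(825*1165 + A) = 3115927 - (-1884188 + 0)*(825*1165 - 189326) = 3115927 - (-1884188)*(961125 - 189326) = 3115927 - (-1884188)*771799 = 3115927 - 1*(-1454214414212) = 3115927 + 1454214414212 = 1454217530139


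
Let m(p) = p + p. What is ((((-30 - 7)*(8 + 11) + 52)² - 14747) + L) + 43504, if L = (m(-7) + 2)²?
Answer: 452702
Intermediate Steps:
m(p) = 2*p
L = 144 (L = (2*(-7) + 2)² = (-14 + 2)² = (-12)² = 144)
((((-30 - 7)*(8 + 11) + 52)² - 14747) + L) + 43504 = ((((-30 - 7)*(8 + 11) + 52)² - 14747) + 144) + 43504 = (((-37*19 + 52)² - 14747) + 144) + 43504 = (((-703 + 52)² - 14747) + 144) + 43504 = (((-651)² - 14747) + 144) + 43504 = ((423801 - 14747) + 144) + 43504 = (409054 + 144) + 43504 = 409198 + 43504 = 452702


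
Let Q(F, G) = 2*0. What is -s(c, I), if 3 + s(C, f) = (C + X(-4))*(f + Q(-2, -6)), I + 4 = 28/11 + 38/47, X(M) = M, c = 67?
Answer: 22593/517 ≈ 43.700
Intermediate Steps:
I = -334/517 (I = -4 + (28/11 + 38/47) = -4 + 1734/517 = -334/517 ≈ -0.64604)
Q(F, G) = 0
s(C, f) = -3 + f*(-4 + C) (s(C, f) = -3 + (C - 4)*(f + 0) = -3 + (-4 + C)*f = -3 + f*(-4 + C))
-s(c, I) = -(-3 - 4*(-334/517) + 67*(-334/517)) = -(-3 + 1336/517 - 22378/517) = -1*(-22593/517) = 22593/517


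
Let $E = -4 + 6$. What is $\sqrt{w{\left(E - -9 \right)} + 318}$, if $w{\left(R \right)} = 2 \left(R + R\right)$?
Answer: $\sqrt{362} \approx 19.026$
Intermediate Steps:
$E = 2$
$w{\left(R \right)} = 4 R$ ($w{\left(R \right)} = 2 \cdot 2 R = 4 R$)
$\sqrt{w{\left(E - -9 \right)} + 318} = \sqrt{4 \left(2 - -9\right) + 318} = \sqrt{4 \left(2 + 9\right) + 318} = \sqrt{4 \cdot 11 + 318} = \sqrt{44 + 318} = \sqrt{362}$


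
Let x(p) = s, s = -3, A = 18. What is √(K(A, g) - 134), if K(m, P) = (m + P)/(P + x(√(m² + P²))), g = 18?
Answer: I*√3290/5 ≈ 11.472*I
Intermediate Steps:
x(p) = -3
K(m, P) = (P + m)/(-3 + P) (K(m, P) = (m + P)/(P - 3) = (P + m)/(-3 + P))
√(K(A, g) - 134) = √((18 + 18)/(-3 + 18) - 134) = √(36/15 - 134) = √((1/15)*36 - 134) = √(12/5 - 134) = √(-658/5) = I*√3290/5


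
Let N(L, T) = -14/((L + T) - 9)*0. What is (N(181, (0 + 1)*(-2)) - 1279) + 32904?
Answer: 31625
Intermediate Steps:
N(L, T) = 0 (N(L, T) = -14/(-9 + L + T)*0 = 0)
(N(181, (0 + 1)*(-2)) - 1279) + 32904 = (0 - 1279) + 32904 = -1279 + 32904 = 31625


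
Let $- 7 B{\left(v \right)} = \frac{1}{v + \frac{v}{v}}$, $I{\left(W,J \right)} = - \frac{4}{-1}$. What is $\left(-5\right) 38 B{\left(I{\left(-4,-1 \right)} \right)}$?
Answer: $\frac{38}{7} \approx 5.4286$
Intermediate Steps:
$I{\left(W,J \right)} = 4$ ($I{\left(W,J \right)} = \left(-4\right) \left(-1\right) = 4$)
$B{\left(v \right)} = - \frac{1}{7 \left(1 + v\right)}$ ($B{\left(v \right)} = - \frac{1}{7 \left(v + \frac{v}{v}\right)} = - \frac{1}{7 \left(v + 1\right)} = - \frac{1}{7 \left(1 + v\right)}$)
$\left(-5\right) 38 B{\left(I{\left(-4,-1 \right)} \right)} = \left(-5\right) 38 \left(- \frac{1}{7 + 7 \cdot 4}\right) = - 190 \left(- \frac{1}{7 + 28}\right) = - 190 \left(- \frac{1}{35}\right) = - 190 \left(\left(-1\right) \frac{1}{35}\right) = \left(-190\right) \left(- \frac{1}{35}\right) = \frac{38}{7}$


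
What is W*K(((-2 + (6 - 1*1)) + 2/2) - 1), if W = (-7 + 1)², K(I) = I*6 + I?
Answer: 756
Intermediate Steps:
K(I) = 7*I (K(I) = 6*I + I = 7*I)
W = 36 (W = (-6)² = 36)
W*K(((-2 + (6 - 1*1)) + 2/2) - 1) = 36*(7*(((-2 + (6 - 1*1)) + 2/2) - 1)) = 36*(7*(((-2 + (6 - 1)) + 2*(½)) - 1)) = 36*(7*(((-2 + 5) + 1) - 1)) = 36*(7*((3 + 1) - 1)) = 36*(7*(4 - 1)) = 36*(7*3) = 36*21 = 756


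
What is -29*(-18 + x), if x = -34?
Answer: 1508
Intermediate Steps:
-29*(-18 + x) = -29*(-18 - 34) = -29*(-52) = 1508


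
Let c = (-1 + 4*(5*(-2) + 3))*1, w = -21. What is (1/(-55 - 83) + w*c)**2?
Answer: 7062889681/19044 ≈ 3.7087e+5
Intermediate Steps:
c = -29 (c = (-1 + 4*(-10 + 3))*1 = (-1 + 4*(-7))*1 = (-1 - 28)*1 = -29*1 = -29)
(1/(-55 - 83) + w*c)**2 = (1/(-55 - 83) - 21*(-29))**2 = (1/(-138) + 609)**2 = (-1/138 + 609)**2 = (84041/138)**2 = 7062889681/19044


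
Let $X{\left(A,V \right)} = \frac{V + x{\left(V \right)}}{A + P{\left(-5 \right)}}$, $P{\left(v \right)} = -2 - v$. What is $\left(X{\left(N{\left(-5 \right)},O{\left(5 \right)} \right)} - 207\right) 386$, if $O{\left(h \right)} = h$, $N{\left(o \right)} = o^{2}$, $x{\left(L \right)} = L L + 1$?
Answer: $- \frac{1112645}{14} \approx -79475.0$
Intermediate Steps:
$x{\left(L \right)} = 1 + L^{2}$ ($x{\left(L \right)} = L^{2} + 1 = 1 + L^{2}$)
$X{\left(A,V \right)} = \frac{1 + V + V^{2}}{3 + A}$ ($X{\left(A,V \right)} = \frac{V + \left(1 + V^{2}\right)}{A - -3} = \frac{1 + V + V^{2}}{A + \left(-2 + 5\right)} = \frac{1 + V + V^{2}}{A + 3} = \frac{1 + V + V^{2}}{3 + A}$)
$\left(X{\left(N{\left(-5 \right)},O{\left(5 \right)} \right)} - 207\right) 386 = \left(\frac{1 + 5 + 5^{2}}{3 + \left(-5\right)^{2}} - 207\right) 386 = \left(\frac{1 + 5 + 25}{3 + 25} - 207\right) 386 = \left(\frac{1}{28} \cdot 31 - 207\right) 386 = \left(\frac{31}{28} - 207\right) 386 = \left(- \frac{5765}{28}\right) 386 = - \frac{1112645}{14}$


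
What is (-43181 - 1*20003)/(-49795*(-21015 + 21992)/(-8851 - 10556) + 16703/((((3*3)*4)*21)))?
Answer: -309005395776/12367779887 ≈ -24.985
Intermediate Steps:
(-43181 - 1*20003)/(-49795*(-21015 + 21992)/(-8851 - 10556) + 16703/((((3*3)*4)*21))) = (-43181 - 20003)/(-49795/((-19407/977)) + 16703/(((9*4)*21))) = -63184/(-49795/((-19407*1/977)) + 16703/((36*21))) = -63184/(-49795/(-19407/977) + 16703/756) = -63184/(-49795*(-977/19407) + 16703*(1/756)) = -63184/(48649715/19407 + 16703/756) = -63184/12367779887/4890564 = -63184*4890564/12367779887 = -309005395776/12367779887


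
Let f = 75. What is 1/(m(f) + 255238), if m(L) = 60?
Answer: 1/255298 ≈ 3.9170e-6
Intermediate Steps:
1/(m(f) + 255238) = 1/(60 + 255238) = 1/255298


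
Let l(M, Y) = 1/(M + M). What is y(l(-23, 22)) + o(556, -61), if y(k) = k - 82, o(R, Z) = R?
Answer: 21803/46 ≈ 473.98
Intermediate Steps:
l(M, Y) = 1/(2*M)
y(k) = -82 + k
y(l(-23, 22)) + o(556, -61) = (-82 + (½)/(-23)) + 556 = (-82 + (½)*(-1/23)) + 556 = (-82 - 1/46) + 556 = -3773/46 + 556 = 21803/46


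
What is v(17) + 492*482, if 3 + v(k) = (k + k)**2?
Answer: 238297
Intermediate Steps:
v(k) = -3 + 4*k**2 (v(k) = -3 + (k + k)**2 = -3 + (2*k)**2 = -3 + 4*k**2)
v(17) + 492*482 = (-3 + 4*17**2) + 492*482 = (-3 + 4*289) + 237144 = (-3 + 1156) + 237144 = 1153 + 237144 = 238297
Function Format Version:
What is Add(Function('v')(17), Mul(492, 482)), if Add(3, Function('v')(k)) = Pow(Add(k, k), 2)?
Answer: 238297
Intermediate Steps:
Function('v')(k) = Add(-3, Mul(4, Pow(k, 2))) (Function('v')(k) = Add(-3, Pow(Add(k, k), 2)) = Add(-3, Pow(Mul(2, k), 2)) = Add(-3, Mul(4, Pow(k, 2))))
Add(Function('v')(17), Mul(492, 482)) = Add(Add(-3, Mul(4, Pow(17, 2))), Mul(492, 482)) = Add(Add(-3, Mul(4, 289)), 237144) = Add(Add(-3, 1156), 237144) = Add(1153, 237144) = 238297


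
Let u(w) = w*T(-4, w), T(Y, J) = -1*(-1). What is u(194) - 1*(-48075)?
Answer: 48269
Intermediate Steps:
T(Y, J) = 1
u(w) = w (u(w) = w*1 = w)
u(194) - 1*(-48075) = 194 - 1*(-48075) = 194 + 48075 = 48269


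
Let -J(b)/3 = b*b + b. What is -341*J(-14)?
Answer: 186186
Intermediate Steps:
J(b) = -3*b - 3*b**2 (J(b) = -3*(b*b + b) = -3*(b**2 + b) = -3*(b + b**2) = -3*b - 3*b**2)
-341*J(-14) = -(-1023)*(-14)*(1 - 14) = -(-1023)*(-14)*(-13) = -341*(-546) = 186186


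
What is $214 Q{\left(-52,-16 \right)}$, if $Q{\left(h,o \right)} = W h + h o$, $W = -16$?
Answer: $356096$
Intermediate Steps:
$Q{\left(h,o \right)} = - 16 h + h o$
$214 Q{\left(-52,-16 \right)} = 214 \left(- 52 \left(-16 - 16\right)\right) = 214 \left(\left(-52\right) \left(-32\right)\right) = 214 \cdot 1664 = 356096$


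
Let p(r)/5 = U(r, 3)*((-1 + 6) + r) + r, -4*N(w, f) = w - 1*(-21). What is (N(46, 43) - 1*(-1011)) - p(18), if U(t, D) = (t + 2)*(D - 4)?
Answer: 12817/4 ≈ 3204.3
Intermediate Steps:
U(t, D) = (-4 + D)*(2 + t) (U(t, D) = (2 + t)*(-4 + D) = (-4 + D)*(2 + t))
N(w, f) = -21/4 - w/4 (N(w, f) = -(w - 1*(-21))/4 = -(w + 21)/4 = -(21 + w)/4 = -21/4 - w/4)
p(r) = 5*r + 5*(-2 - r)*(5 + r) (p(r) = 5*((-8 - 4*r + 2*3 + 3*r)*((-1 + 6) + r) + r) = 5*((-8 - 4*r + 6 + 3*r)*(5 + r) + r) = 5*((-2 - r)*(5 + r) + r) = 5*(r + (-2 - r)*(5 + r)) = 5*r + 5*(-2 - r)*(5 + r))
(N(46, 43) - 1*(-1011)) - p(18) = ((-21/4 - 1/4*46) - 1*(-1011)) - (-50 - 30*18 - 5*18**2) = ((-21/4 - 23/2) + 1011) - (-50 - 540 - 5*324) = (-67/4 + 1011) - (-50 - 540 - 1620) = 3977/4 - 1*(-2210) = 3977/4 + 2210 = 12817/4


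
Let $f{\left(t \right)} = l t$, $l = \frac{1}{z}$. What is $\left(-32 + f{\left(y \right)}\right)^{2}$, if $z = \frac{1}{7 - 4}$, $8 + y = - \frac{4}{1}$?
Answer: $4624$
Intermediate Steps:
$y = -12$ ($y = -8 - \frac{4}{1} = -8 - 4 = -12$)
$z = \frac{1}{3} \approx 0.33333$
$l = 3$ ($l = \frac{1}{\frac{1}{3}} = 3$)
$f{\left(t \right)} = 3 t$
$\left(-32 + f{\left(y \right)}\right)^{2} = \left(-32 + 3 \left(-12\right)\right)^{2} = \left(-32 - 36\right)^{2} = \left(-68\right)^{2} = 4624$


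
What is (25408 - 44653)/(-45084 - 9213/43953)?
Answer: 56391699/132105751 ≈ 0.42687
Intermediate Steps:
(25408 - 44653)/(-45084 - 9213/43953) = -19245/(-45084 - 9213*1/43953) = -19245/(-45084 - 3071/14651) = -19245/(-660528755/14651) = -19245*(-14651/660528755) = 56391699/132105751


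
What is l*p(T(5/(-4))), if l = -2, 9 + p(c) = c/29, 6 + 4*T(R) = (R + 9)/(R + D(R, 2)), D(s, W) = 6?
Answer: 19919/1102 ≈ 18.075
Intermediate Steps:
T(R) = -3/2 + (9 + R)/(4*(6 + R)) (T(R) = -3/2 + ((R + 9)/(R + 6))/4 = -3/2 + ((9 + R)/(6 + R))/4 = -3/2 + (9 + R)/(4*(6 + R)))
p(c) = -9 + c/29
l*p(T(5/(-4))) = -2*(-9 + ((-27 - 25/(-4))/(4*(6 + 5/(-4))))/29) = -2*(-9 + ((-27 - 25*(-1)/4)/(4*(6 + 5*(-¼))))/29) = -2*(-9 + ((-27 - 5*(-5/4))/(4*(6 - 5/4)))/29) = -2*(-9 + ((-27 + 25/4)/(4*(19/4)))/29) = -2*(-9 + ((¼)*(4/19)*(-83/4))/29) = -2*(-9 + (1/29)*(-83/76)) = -2*(-9 - 83/2204) = -2*(-19919/2204) = 19919/1102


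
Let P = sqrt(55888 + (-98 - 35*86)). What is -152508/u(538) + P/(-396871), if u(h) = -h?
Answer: 76254/269 - 2*sqrt(13195)/396871 ≈ 283.47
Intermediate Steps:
P = 2*sqrt(13195) (P = sqrt(55888 + (-98 - 3010)) = sqrt(55888 - 3108) = sqrt(52780) = 2*sqrt(13195) ≈ 229.74)
-152508/u(538) + P/(-396871) = -152508/((-1*538)) + (2*sqrt(13195))/(-396871) = -152508/(-538) + (2*sqrt(13195))*(-1/396871) = -152508*(-1/538) - 2*sqrt(13195)/396871 = 76254/269 - 2*sqrt(13195)/396871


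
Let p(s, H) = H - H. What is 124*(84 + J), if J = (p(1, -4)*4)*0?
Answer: 10416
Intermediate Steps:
p(s, H) = 0
J = 0 (J = (0*4)*0 = 0*0 = 0)
124*(84 + J) = 124*(84 + 0) = 124*84 = 10416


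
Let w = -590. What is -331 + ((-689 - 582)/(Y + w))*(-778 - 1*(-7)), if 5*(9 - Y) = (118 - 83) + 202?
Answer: -5939707/3142 ≈ -1890.4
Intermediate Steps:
Y = -192/5 (Y = 9 - ((118 - 83) + 202)/5 = 9 - (35 + 202)/5 = 9 - ⅕*237 = 9 - 237/5 = -192/5 ≈ -38.400)
-331 + ((-689 - 582)/(Y + w))*(-778 - 1*(-7)) = -331 + ((-689 - 582)/(-192/5 - 590))*(-778 - 1*(-7)) = -331 + (-1271/(-3142/5))*(-778 + 7) = -331 - 1271*(-5/3142)*(-771) = -331 + (6355/3142)*(-771) = -331 - 4899705/3142 = -5939707/3142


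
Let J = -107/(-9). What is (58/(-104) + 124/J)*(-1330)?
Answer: -36527785/2782 ≈ -13130.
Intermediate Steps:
J = 107/9 (J = -107*(-1/9) = 107/9 ≈ 11.889)
(58/(-104) + 124/J)*(-1330) = (58/(-104) + 124/(107/9))*(-1330) = (58*(-1/104) + 124*(9/107))*(-1330) = (-29/52 + 1116/107)*(-1330) = (54929/5564)*(-1330) = -36527785/2782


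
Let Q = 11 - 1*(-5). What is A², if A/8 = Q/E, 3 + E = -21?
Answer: 256/9 ≈ 28.444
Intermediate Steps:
E = -24 (E = -3 - 21 = -24)
Q = 16 (Q = 11 + 5 = 16)
A = -16/3 (A = 8*(16/(-24)) = 8*(16*(-1/24)) = 8*(-⅔) = -16/3 ≈ -5.3333)
A² = (-16/3)² = 256/9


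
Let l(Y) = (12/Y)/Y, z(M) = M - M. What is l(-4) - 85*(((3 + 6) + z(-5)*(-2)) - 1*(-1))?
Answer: -3397/4 ≈ -849.25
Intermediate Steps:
z(M) = 0
l(Y) = 12/Y²
l(-4) - 85*(((3 + 6) + z(-5)*(-2)) - 1*(-1)) = 12/(-4)² - 85*(((3 + 6) + 0*(-2)) - 1*(-1)) = 12*(1/16) - 85*((9 + 0) + 1) = ¾ - 85*(9 + 1) = ¾ - 85*10 = ¾ - 850 = -3397/4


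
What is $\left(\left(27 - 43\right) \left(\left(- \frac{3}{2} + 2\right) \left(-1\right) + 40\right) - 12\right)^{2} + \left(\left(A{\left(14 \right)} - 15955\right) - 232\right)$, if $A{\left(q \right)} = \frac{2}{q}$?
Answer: $\frac{2789844}{7} \approx 3.9855 \cdot 10^{5}$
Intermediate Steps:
$\left(\left(27 - 43\right) \left(\left(- \frac{3}{2} + 2\right) \left(-1\right) + 40\right) - 12\right)^{2} + \left(\left(A{\left(14 \right)} - 15955\right) - 232\right) = \left(\left(27 - 43\right) \left(\left(- \frac{3}{2} + 2\right) \left(-1\right) + 40\right) - 12\right)^{2} - \left(16187 - \frac{1}{7}\right) = \left(- 16 \left(\left(\left(-3\right) \frac{1}{2} + 2\right) \left(-1\right) + 40\right) - 12\right)^{2} + \left(\left(2 \cdot \frac{1}{14} - 15955\right) - 232\right) = \left(- 16 \left(\left(- \frac{3}{2} + 2\right) \left(-1\right) + 40\right) - 12\right)^{2} + \left(\left(\frac{1}{7} - 15955\right) - 232\right) = \left(- 16 \left(\frac{1}{2} \left(-1\right) + 40\right) - 12\right)^{2} - \frac{113308}{7} = \left(- 16 \left(- \frac{1}{2} + 40\right) - 12\right)^{2} - \frac{113308}{7} = \left(\left(-16\right) \frac{79}{2} - 12\right)^{2} - \frac{113308}{7} = \left(-632 - 12\right)^{2} - \frac{113308}{7} = \left(-644\right)^{2} - \frac{113308}{7} = 414736 - \frac{113308}{7} = \frac{2789844}{7}$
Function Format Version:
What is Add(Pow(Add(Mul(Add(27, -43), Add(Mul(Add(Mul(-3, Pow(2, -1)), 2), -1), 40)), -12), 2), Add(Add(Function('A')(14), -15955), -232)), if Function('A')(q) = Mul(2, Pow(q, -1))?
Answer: Rational(2789844, 7) ≈ 3.9855e+5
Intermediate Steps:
Add(Pow(Add(Mul(Add(27, -43), Add(Mul(Add(Mul(-3, Pow(2, -1)), 2), -1), 40)), -12), 2), Add(Add(Function('A')(14), -15955), -232)) = Add(Pow(Add(Mul(Add(27, -43), Add(Mul(Add(Mul(-3, Pow(2, -1)), 2), -1), 40)), -12), 2), Add(Add(Mul(2, Pow(14, -1)), -15955), -232)) = Add(Pow(Add(Mul(-16, Add(Mul(Add(Mul(-3, Rational(1, 2)), 2), -1), 40)), -12), 2), Add(Add(Mul(2, Rational(1, 14)), -15955), -232)) = Add(Pow(Add(Mul(-16, Add(Mul(Add(Rational(-3, 2), 2), -1), 40)), -12), 2), Add(Add(Rational(1, 7), -15955), -232)) = Add(Pow(Add(Mul(-16, Add(Mul(Rational(1, 2), -1), 40)), -12), 2), Add(Rational(-111684, 7), -232)) = Add(Pow(Add(Mul(-16, Add(Rational(-1, 2), 40)), -12), 2), Rational(-113308, 7)) = Add(Pow(Add(Mul(-16, Rational(79, 2)), -12), 2), Rational(-113308, 7)) = Add(Pow(Add(-632, -12), 2), Rational(-113308, 7)) = Add(Pow(-644, 2), Rational(-113308, 7)) = Add(414736, Rational(-113308, 7)) = Rational(2789844, 7)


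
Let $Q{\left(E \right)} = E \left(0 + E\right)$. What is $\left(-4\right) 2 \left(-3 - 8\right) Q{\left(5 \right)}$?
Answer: $2200$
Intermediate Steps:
$Q{\left(E \right)} = E^{2}$ ($Q{\left(E \right)} = E E = E^{2}$)
$\left(-4\right) 2 \left(-3 - 8\right) Q{\left(5 \right)} = \left(-4\right) 2 \left(-3 - 8\right) 5^{2} = \left(-8\right) \left(-11\right) 25 = 88 \cdot 25 = 2200$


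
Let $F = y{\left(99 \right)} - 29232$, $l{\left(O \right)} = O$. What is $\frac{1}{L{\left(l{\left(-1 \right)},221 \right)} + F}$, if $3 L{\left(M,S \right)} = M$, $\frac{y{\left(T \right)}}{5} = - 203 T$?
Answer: $- \frac{3}{389152} \approx -7.7091 \cdot 10^{-6}$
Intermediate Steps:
$y{\left(T \right)} = - 1015 T$ ($y{\left(T \right)} = 5 \left(- 203 T\right) = - 1015 T$)
$L{\left(M,S \right)} = \frac{M}{3}$
$F = -129717$ ($F = \left(-1015\right) 99 - 29232 = -100485 - 29232 = -129717$)
$\frac{1}{L{\left(l{\left(-1 \right)},221 \right)} + F} = \frac{1}{\frac{1}{3} \left(-1\right) - 129717} = \frac{1}{- \frac{1}{3} - 129717} = \frac{1}{- \frac{389152}{3}} = - \frac{3}{389152}$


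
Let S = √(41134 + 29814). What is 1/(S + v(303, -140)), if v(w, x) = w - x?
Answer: 443/125301 - 2*√17737/125301 ≈ 0.0014097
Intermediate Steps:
S = 2*√17737 (S = √70948 = 2*√17737 ≈ 266.36)
1/(S + v(303, -140)) = 1/(2*√17737 + (303 - 1*(-140))) = 1/(2*√17737 + (303 + 140)) = 1/(2*√17737 + 443) = 1/(443 + 2*√17737)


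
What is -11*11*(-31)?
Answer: 3751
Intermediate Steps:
-11*11*(-31) = -121*(-31) = 3751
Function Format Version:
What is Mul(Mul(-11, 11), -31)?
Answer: 3751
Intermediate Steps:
Mul(Mul(-11, 11), -31) = Mul(-121, -31) = 3751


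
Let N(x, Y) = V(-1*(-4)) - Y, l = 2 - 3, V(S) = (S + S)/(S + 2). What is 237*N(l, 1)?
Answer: 79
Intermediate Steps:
V(S) = 2*S/(2 + S) (V(S) = (2*S)/(2 + S) = 2*S/(2 + S))
l = -1
N(x, Y) = 4/3 - Y (N(x, Y) = 2*(-1*(-4))/(2 - 1*(-4)) - Y = 2*4/(2 + 4) - Y = 2*4/6 - Y = 2*4*(⅙) - Y = 4/3 - Y)
237*N(l, 1) = 237*(4/3 - 1*1) = 237*(4/3 - 1) = 237*(⅓) = 79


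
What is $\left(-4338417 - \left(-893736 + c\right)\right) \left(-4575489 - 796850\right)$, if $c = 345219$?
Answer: $20360627576100$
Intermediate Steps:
$\left(-4338417 - \left(-893736 + c\right)\right) \left(-4575489 - 796850\right) = \left(-4338417 + \left(893736 - 345219\right)\right) \left(-4575489 - 796850\right) = \left(-4338417 + \left(893736 - 345219\right)\right) \left(-5372339\right) = \left(-4338417 + 548517\right) \left(-5372339\right) = \left(-3789900\right) \left(-5372339\right) = 20360627576100$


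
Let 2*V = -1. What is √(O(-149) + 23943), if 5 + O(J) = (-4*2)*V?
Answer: √23942 ≈ 154.73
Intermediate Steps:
V = -½ (V = (½)*(-1) = -½ ≈ -0.50000)
O(J) = -1 (O(J) = -5 - 4*2*(-½) = -5 - 8*(-½) = -5 + 4 = -1)
√(O(-149) + 23943) = √(-1 + 23943) = √23942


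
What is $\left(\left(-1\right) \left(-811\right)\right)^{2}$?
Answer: $657721$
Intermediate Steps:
$\left(\left(-1\right) \left(-811\right)\right)^{2} = 811^{2} = 657721$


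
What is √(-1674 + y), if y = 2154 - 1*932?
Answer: 2*I*√113 ≈ 21.26*I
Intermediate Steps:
y = 1222 (y = 2154 - 932 = 1222)
√(-1674 + y) = √(-1674 + 1222) = √(-452) = 2*I*√113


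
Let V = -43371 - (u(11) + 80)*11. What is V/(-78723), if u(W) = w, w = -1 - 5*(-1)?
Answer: 14765/26241 ≈ 0.56267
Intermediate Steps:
w = 4 (w = -1 + 5 = 4)
u(W) = 4
V = -44295 (V = -43371 - (4 + 80)*11 = -43371 - 84*11 = -43371 - 1*924 = -43371 - 924 = -44295)
V/(-78723) = -44295/(-78723) = -44295*(-1/78723) = 14765/26241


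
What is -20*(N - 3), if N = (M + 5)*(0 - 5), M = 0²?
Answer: 560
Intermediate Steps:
M = 0
N = -25 (N = (0 + 5)*(0 - 5) = 5*(-5) = -25)
-20*(N - 3) = -20*(-25 - 3) = -20*(-28) = 560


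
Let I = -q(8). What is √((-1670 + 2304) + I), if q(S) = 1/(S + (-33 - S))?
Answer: 7*√14091/33 ≈ 25.180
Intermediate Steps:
q(S) = -1/33 (q(S) = 1/(-33) = -1/33)
I = 1/33 (I = -1*(-1/33) = 1/33 ≈ 0.030303)
√((-1670 + 2304) + I) = √((-1670 + 2304) + 1/33) = √(634 + 1/33) = √(20923/33) = 7*√14091/33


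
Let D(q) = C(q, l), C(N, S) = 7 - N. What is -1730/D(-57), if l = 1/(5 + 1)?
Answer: -865/32 ≈ -27.031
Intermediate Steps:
l = 1/6 ≈ 0.16667
D(q) = 7 - q
-1730/D(-57) = -1730/(7 - 1*(-57)) = -1730/(7 + 57) = -1730/64 = -1730*1/64 = -865/32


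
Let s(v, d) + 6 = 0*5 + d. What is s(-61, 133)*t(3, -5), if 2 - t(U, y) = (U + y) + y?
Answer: 1143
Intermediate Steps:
s(v, d) = -6 + d (s(v, d) = -6 + (0*5 + d) = -6 + (0 + d) = -6 + d)
t(U, y) = 2 - U - 2*y (t(U, y) = 2 - ((U + y) + y) = 2 - (U + 2*y) = 2 + (-U - 2*y) = 2 - U - 2*y)
s(-61, 133)*t(3, -5) = (-6 + 133)*(2 - 1*3 - 2*(-5)) = 127*(2 - 3 + 10) = 127*9 = 1143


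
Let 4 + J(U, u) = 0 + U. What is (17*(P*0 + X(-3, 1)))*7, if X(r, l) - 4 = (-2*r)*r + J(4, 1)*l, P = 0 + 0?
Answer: -1666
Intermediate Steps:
P = 0
J(U, u) = -4 + U (J(U, u) = -4 + (0 + U) = -4 + U)
X(r, l) = 4 - 2*r**2 (X(r, l) = 4 + ((-2*r)*r + (-4 + 4)*l) = 4 + (-2*r**2 + 0*l) = 4 + (-2*r**2 + 0) = 4 - 2*r**2)
(17*(P*0 + X(-3, 1)))*7 = (17*(0*0 + (4 - 2*(-3)**2)))*7 = (17*(0 + (4 - 2*9)))*7 = (17*(0 + (4 - 18)))*7 = (17*(0 - 14))*7 = (17*(-14))*7 = -238*7 = -1666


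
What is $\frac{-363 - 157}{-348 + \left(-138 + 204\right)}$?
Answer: $\frac{260}{141} \approx 1.844$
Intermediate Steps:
$\frac{-363 - 157}{-348 + \left(-138 + 204\right)} = - \frac{520}{-348 + 66} = - \frac{520}{-282} = \left(-520\right) \left(- \frac{1}{282}\right) = \frac{260}{141}$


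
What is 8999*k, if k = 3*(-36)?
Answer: -971892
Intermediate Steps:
k = -108
8999*k = 8999*(-108) = -971892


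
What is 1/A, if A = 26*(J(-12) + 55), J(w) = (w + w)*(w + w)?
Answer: 1/16406 ≈ 6.0953e-5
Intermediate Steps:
J(w) = 4*w² (J(w) = (2*w)*(2*w) = 4*w²)
A = 16406 (A = 26*(4*(-12)² + 55) = 26*(4*144 + 55) = 26*(576 + 55) = 26*631 = 16406)
1/A = 1/16406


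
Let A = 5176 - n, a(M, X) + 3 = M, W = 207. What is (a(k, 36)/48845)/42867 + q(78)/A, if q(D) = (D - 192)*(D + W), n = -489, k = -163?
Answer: -1236887591668/215665377345 ≈ -5.7352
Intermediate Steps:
q(D) = (-192 + D)*(207 + D) (q(D) = (D - 192)*(D + 207) = (-192 + D)*(207 + D))
a(M, X) = -3 + M
A = 5665 (A = 5176 - 1*(-489) = 5176 + 489 = 5665)
(a(k, 36)/48845)/42867 + q(78)/A = ((-3 - 163)/48845)/42867 + (-39744 + 78² + 15*78)/5665 = -166*1/48845*(1/42867) + (-39744 + 6084 + 1170)*(1/5665) = -166/48845*1/42867 - 32490*1/5665 = -166/2093838615 - 6498/1133 = -1236887591668/215665377345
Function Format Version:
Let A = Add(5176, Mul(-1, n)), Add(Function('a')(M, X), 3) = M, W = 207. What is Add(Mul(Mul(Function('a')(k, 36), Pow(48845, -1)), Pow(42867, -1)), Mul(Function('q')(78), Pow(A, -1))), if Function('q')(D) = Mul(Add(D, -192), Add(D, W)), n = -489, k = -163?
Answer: Rational(-1236887591668, 215665377345) ≈ -5.7352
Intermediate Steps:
Function('q')(D) = Mul(Add(-192, D), Add(207, D)) (Function('q')(D) = Mul(Add(D, -192), Add(D, 207)) = Mul(Add(-192, D), Add(207, D)))
Function('a')(M, X) = Add(-3, M)
A = 5665 (A = Add(5176, Mul(-1, -489)) = Add(5176, 489) = 5665)
Add(Mul(Mul(Function('a')(k, 36), Pow(48845, -1)), Pow(42867, -1)), Mul(Function('q')(78), Pow(A, -1))) = Add(Mul(Mul(Add(-3, -163), Pow(48845, -1)), Pow(42867, -1)), Mul(Add(-39744, Pow(78, 2), Mul(15, 78)), Pow(5665, -1))) = Add(Mul(Mul(-166, Rational(1, 48845)), Rational(1, 42867)), Mul(Add(-39744, 6084, 1170), Rational(1, 5665))) = Add(Mul(Rational(-166, 48845), Rational(1, 42867)), Mul(-32490, Rational(1, 5665))) = Add(Rational(-166, 2093838615), Rational(-6498, 1133)) = Rational(-1236887591668, 215665377345)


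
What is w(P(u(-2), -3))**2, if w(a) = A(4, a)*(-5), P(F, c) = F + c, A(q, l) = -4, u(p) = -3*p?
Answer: 400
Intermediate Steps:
w(a) = 20 (w(a) = -4*(-5) = 20)
w(P(u(-2), -3))**2 = 20**2 = 400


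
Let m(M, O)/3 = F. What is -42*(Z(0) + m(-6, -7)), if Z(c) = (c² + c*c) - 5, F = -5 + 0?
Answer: 840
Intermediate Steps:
F = -5
Z(c) = -5 + 2*c² (Z(c) = (c² + c²) - 5 = 2*c² - 5 = -5 + 2*c²)
m(M, O) = -15 (m(M, O) = 3*(-5) = -15)
-42*(Z(0) + m(-6, -7)) = -42*((-5 + 2*0²) - 15) = -42*((-5 + 2*0) - 15) = -42*((-5 + 0) - 15) = -42*(-5 - 15) = -42*(-20) = 840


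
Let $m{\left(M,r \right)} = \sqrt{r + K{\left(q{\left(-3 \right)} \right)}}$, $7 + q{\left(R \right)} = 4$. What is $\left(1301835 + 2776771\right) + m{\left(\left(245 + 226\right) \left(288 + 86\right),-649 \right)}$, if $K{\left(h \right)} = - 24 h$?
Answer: $4078606 + i \sqrt{577} \approx 4.0786 \cdot 10^{6} + 24.021 i$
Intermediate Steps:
$q{\left(R \right)} = -3$ ($q{\left(R \right)} = -7 + 4 = -3$)
$m{\left(M,r \right)} = \sqrt{72 + r}$ ($m{\left(M,r \right)} = \sqrt{r - -72} = \sqrt{r + 72} = \sqrt{72 + r}$)
$\left(1301835 + 2776771\right) + m{\left(\left(245 + 226\right) \left(288 + 86\right),-649 \right)} = \left(1301835 + 2776771\right) + \sqrt{72 - 649} = 4078606 + \sqrt{-577} = 4078606 + i \sqrt{577}$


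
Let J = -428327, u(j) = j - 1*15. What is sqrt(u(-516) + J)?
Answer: I*sqrt(428858) ≈ 654.87*I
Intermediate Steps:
u(j) = -15 + j (u(j) = j - 15 = -15 + j)
sqrt(u(-516) + J) = sqrt((-15 - 516) - 428327) = sqrt(-531 - 428327) = sqrt(-428858) = I*sqrt(428858)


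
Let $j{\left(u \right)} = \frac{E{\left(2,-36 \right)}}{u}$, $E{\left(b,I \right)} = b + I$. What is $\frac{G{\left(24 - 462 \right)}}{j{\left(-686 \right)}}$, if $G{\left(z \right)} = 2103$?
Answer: $\frac{721329}{17} \approx 42431.0$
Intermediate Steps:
$E{\left(b,I \right)} = I + b$
$j{\left(u \right)} = - \frac{34}{u}$ ($j{\left(u \right)} = \frac{-36 + 2}{u} = - \frac{34}{u}$)
$\frac{G{\left(24 - 462 \right)}}{j{\left(-686 \right)}} = \frac{2103}{\left(-34\right) \frac{1}{-686}} = \frac{2103}{\left(-34\right) \left(- \frac{1}{686}\right)} = \frac{2103}{\frac{17}{343}} = 2103 \cdot \frac{343}{17} = \frac{721329}{17}$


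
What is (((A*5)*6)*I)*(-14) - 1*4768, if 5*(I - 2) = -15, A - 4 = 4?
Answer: -1408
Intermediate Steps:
A = 8 (A = 4 + 4 = 8)
I = -1 (I = 2 + (1/5)*(-15) = 2 - 3 = -1)
(((A*5)*6)*I)*(-14) - 1*4768 = (((8*5)*6)*(-1))*(-14) - 1*4768 = ((40*6)*(-1))*(-14) - 4768 = (240*(-1))*(-14) - 4768 = -240*(-14) - 4768 = 3360 - 4768 = -1408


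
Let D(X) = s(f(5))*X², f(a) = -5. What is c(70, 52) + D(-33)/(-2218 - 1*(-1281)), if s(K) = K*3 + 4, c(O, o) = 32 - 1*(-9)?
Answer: 50396/937 ≈ 53.784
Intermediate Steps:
c(O, o) = 41 (c(O, o) = 32 + 9 = 41)
s(K) = 4 + 3*K (s(K) = 3*K + 4 = 4 + 3*K)
D(X) = -11*X² (D(X) = (4 + 3*(-5))*X² = (4 - 15)*X² = -11*X²)
c(70, 52) + D(-33)/(-2218 - 1*(-1281)) = 41 + (-11*(-33)²)/(-2218 - 1*(-1281)) = 41 + (-11*1089)/(-2218 + 1281) = 41 - 11979/(-937) = 41 - 11979*(-1/937) = 41 + 11979/937 = 50396/937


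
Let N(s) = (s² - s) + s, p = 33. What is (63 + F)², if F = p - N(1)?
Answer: 9025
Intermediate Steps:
N(s) = s²
F = 32 (F = 33 - 1*1² = 33 - 1*1 = 33 - 1 = 32)
(63 + F)² = (63 + 32)² = 95² = 9025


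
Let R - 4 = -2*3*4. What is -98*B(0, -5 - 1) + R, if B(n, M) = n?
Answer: -20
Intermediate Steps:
R = -20 (R = 4 - 2*3*4 = 4 - 6*4 = 4 - 24 = -20)
-98*B(0, -5 - 1) + R = -98*0 - 20 = 0 - 20 = -20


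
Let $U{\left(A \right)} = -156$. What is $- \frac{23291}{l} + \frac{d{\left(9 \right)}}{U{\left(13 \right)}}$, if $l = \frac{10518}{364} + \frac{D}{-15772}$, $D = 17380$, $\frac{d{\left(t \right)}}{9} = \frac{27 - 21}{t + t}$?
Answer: $- \frac{869159758079}{1037163244} \approx -838.02$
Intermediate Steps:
$d{\left(t \right)} = \frac{27}{t}$ ($d{\left(t \right)} = 9 \frac{27 - 21}{t + t} = 9 \frac{6}{2 t} = 9 \cdot 6 \frac{1}{2 t} = 9 \frac{3}{t} = \frac{27}{t}$)
$l = \frac{19945447}{717626}$ ($l = \frac{10518}{364} + \frac{17380}{-15772} = 10518 \cdot \frac{1}{364} + 17380 \left(- \frac{1}{15772}\right) = \frac{5259}{182} - \frac{4345}{3943} = \frac{19945447}{717626} \approx 27.794$)
$- \frac{23291}{l} + \frac{d{\left(9 \right)}}{U{\left(13 \right)}} = - \frac{23291}{\frac{19945447}{717626}} + \frac{27 \cdot \frac{1}{9}}{-156} = \left(-23291\right) \frac{717626}{19945447} + 27 \cdot \frac{1}{9} \left(- \frac{1}{156}\right) = - \frac{16714227166}{19945447} + 3 \left(- \frac{1}{156}\right) = - \frac{16714227166}{19945447} - \frac{1}{52} = - \frac{869159758079}{1037163244}$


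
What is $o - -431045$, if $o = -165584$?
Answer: $265461$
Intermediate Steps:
$o - -431045 = -165584 - -431045 = -165584 + 431045 = 265461$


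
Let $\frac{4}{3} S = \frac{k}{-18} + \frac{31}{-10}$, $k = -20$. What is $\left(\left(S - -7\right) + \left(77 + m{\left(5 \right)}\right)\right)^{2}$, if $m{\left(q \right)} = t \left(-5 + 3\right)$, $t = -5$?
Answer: $\frac{123232201}{14400} \approx 8557.8$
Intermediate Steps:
$m{\left(q \right)} = 10$ ($m{\left(q \right)} = - 5 \left(-5 + 3\right) = \left(-5\right) \left(-2\right) = 10$)
$S = - \frac{179}{120}$ ($S = \frac{3 \left(- \frac{20}{-18} + \frac{31}{-10}\right)}{4} = \frac{3 \left(\left(-20\right) \left(- \frac{1}{18}\right) + 31 \left(- \frac{1}{10}\right)\right)}{4} = \frac{3 \left(\frac{10}{9} - \frac{31}{10}\right)}{4} = \frac{3}{4} \left(- \frac{179}{90}\right) = - \frac{179}{120} \approx -1.4917$)
$\left(\left(S - -7\right) + \left(77 + m{\left(5 \right)}\right)\right)^{2} = \left(\left(- \frac{179}{120} - -7\right) + \left(77 + 10\right)\right)^{2} = \left(\left(- \frac{179}{120} + 7\right) + 87\right)^{2} = \left(\frac{661}{120} + 87\right)^{2} = \left(\frac{11101}{120}\right)^{2} = \frac{123232201}{14400}$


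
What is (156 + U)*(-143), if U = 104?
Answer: -37180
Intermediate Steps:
(156 + U)*(-143) = (156 + 104)*(-143) = 260*(-143) = -37180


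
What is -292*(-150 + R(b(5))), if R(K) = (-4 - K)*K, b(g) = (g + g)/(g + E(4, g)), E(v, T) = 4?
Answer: 3682120/81 ≈ 45458.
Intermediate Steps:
b(g) = 2*g/(4 + g) (b(g) = (g + g)/(g + 4) = (2*g)/(4 + g) = 2*g/(4 + g))
R(K) = K*(-4 - K)
-292*(-150 + R(b(5))) = -292*(-150 - 2*5/(4 + 5)*(4 + 2*5/(4 + 5))) = -292*(-150 - 2*5/9*(4 + 2*5/9)) = -292*(-150 - 2*5*(1/9)*(4 + 2*5*(1/9))) = -292*(-150 - 1*10/9*(4 + 10/9)) = -292*(-150 - 1*10/9*46/9) = -292*(-150 - 460/81) = -292*(-12610/81) = 3682120/81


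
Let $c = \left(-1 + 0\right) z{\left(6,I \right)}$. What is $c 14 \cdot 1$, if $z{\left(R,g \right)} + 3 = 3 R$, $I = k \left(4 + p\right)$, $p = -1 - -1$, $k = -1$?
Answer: $-210$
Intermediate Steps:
$p = 0$ ($p = -1 + 1 = 0$)
$I = -4$ ($I = - (4 + 0) = \left(-1\right) 4 = -4$)
$z{\left(R,g \right)} = -3 + 3 R$
$c = -15$ ($c = \left(-1 + 0\right) \left(-3 + 3 \cdot 6\right) = - (-3 + 18) = \left(-1\right) 15 = -15$)
$c 14 \cdot 1 = - 15 \cdot 14 \cdot 1 = \left(-15\right) 14 = -210$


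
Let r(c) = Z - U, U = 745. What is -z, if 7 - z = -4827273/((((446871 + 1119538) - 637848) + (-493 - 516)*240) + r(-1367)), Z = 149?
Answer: -506732/36095 ≈ -14.039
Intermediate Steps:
r(c) = -596 (r(c) = 149 - 1*745 = 149 - 745 = -596)
z = 506732/36095 (z = 7 - (-4827273)/((((446871 + 1119538) - 637848) + (-493 - 516)*240) - 596) = 7 - (-4827273)/(((1566409 - 637848) - 1009*240) - 596) = 7 - (-4827273)/((928561 - 242160) - 596) = 7 - (-4827273)/(686401 - 596) = 7 - (-4827273)/685805 = 7 - 1*(-254067/36095) = 7 + 254067/36095 = 506732/36095 ≈ 14.039)
-z = -1*506732/36095 = -506732/36095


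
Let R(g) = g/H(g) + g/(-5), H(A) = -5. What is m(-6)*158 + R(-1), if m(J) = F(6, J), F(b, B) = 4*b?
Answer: 18962/5 ≈ 3792.4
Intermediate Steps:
m(J) = 24 (m(J) = 4*6 = 24)
R(g) = -2*g/5 (R(g) = g/(-5) + g/(-5) = g*(-⅕) + g*(-⅕) = -g/5 - g/5 = -2*g/5)
m(-6)*158 + R(-1) = 24*158 - ⅖*(-1) = 3792 + ⅖ = 18962/5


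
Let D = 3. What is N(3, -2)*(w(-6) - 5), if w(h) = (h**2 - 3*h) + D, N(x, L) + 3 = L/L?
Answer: -104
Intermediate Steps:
N(x, L) = -2 (N(x, L) = -3 + L/L = -3 + 1 = -2)
w(h) = 3 + h**2 - 3*h (w(h) = (h**2 - 3*h) + 3 = 3 + h**2 - 3*h)
N(3, -2)*(w(-6) - 5) = -2*((3 + (-6)**2 - 3*(-6)) - 5) = -2*((3 + 36 + 18) - 5) = -2*(57 - 5) = -2*52 = -104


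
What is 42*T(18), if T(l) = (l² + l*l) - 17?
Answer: 26502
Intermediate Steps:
T(l) = -17 + 2*l² (T(l) = (l² + l²) - 17 = 2*l² - 17 = -17 + 2*l²)
42*T(18) = 42*(-17 + 2*18²) = 42*(-17 + 2*324) = 42*(-17 + 648) = 42*631 = 26502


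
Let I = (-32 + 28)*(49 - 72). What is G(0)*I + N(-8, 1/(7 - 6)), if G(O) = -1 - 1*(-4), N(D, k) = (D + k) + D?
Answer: 261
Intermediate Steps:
N(D, k) = k + 2*D
G(O) = 3 (G(O) = -1 + 4 = 3)
I = 92 (I = -4*(-23) = 92)
G(0)*I + N(-8, 1/(7 - 6)) = 3*92 + (1/(7 - 6) + 2*(-8)) = 276 + (1/1 - 16) = 276 + (1 - 16) = 276 - 15 = 261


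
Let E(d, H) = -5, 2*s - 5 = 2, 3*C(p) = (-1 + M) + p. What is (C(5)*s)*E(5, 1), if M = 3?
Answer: -245/6 ≈ -40.833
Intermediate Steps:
C(p) = 2/3 + p/3 (C(p) = ((-1 + 3) + p)/3 = (2 + p)/3 = 2/3 + p/3)
s = 7/2 (s = 5/2 + (1/2)*2 = 5/2 + 1 = 7/2 ≈ 3.5000)
(C(5)*s)*E(5, 1) = ((2/3 + (1/3)*5)*(7/2))*(-5) = ((2/3 + 5/3)*(7/2))*(-5) = ((7/3)*(7/2))*(-5) = (49/6)*(-5) = -245/6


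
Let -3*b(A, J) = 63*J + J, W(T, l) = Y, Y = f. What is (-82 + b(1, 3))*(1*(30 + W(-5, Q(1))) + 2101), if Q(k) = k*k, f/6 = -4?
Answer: -307622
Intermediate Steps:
f = -24 (f = 6*(-4) = -24)
Y = -24
Q(k) = k²
W(T, l) = -24
b(A, J) = -64*J/3 (b(A, J) = -(63*J + J)/3 = -64*J/3)
(-82 + b(1, 3))*(1*(30 + W(-5, Q(1))) + 2101) = (-82 - 64/3*3)*(1*(30 - 24) + 2101) = (-82 - 64)*(1*6 + 2101) = -146*(6 + 2101) = -146*2107 = -307622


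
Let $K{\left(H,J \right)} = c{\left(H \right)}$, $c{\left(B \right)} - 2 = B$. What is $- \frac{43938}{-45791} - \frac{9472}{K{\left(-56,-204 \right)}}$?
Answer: $\frac{218052502}{1236357} \approx 176.37$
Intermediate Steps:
$c{\left(B \right)} = 2 + B$
$K{\left(H,J \right)} = 2 + H$
$- \frac{43938}{-45791} - \frac{9472}{K{\left(-56,-204 \right)}} = - \frac{43938}{-45791} - \frac{9472}{2 - 56} = \left(-43938\right) \left(- \frac{1}{45791}\right) - \frac{9472}{-54} = \frac{43938}{45791} - - \frac{4736}{27} = \frac{43938}{45791} + \frac{4736}{27} = \frac{218052502}{1236357}$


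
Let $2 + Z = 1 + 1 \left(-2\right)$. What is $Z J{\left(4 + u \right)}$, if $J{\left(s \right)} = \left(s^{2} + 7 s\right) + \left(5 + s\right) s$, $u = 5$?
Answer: $-810$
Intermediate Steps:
$J{\left(s \right)} = s^{2} + 7 s + s \left(5 + s\right)$ ($J{\left(s \right)} = \left(s^{2} + 7 s\right) + s \left(5 + s\right) = s^{2} + 7 s + s \left(5 + s\right)$)
$Z = -3$ ($Z = -2 + \left(1 + 1 \left(-2\right)\right) = -2 + \left(1 - 2\right) = -2 - 1 = -3$)
$Z J{\left(4 + u \right)} = - 3 \cdot 2 \left(4 + 5\right) \left(6 + \left(4 + 5\right)\right) = - 3 \cdot 2 \cdot 9 \left(6 + 9\right) = - 3 \cdot 2 \cdot 9 \cdot 15 = \left(-3\right) 270 = -810$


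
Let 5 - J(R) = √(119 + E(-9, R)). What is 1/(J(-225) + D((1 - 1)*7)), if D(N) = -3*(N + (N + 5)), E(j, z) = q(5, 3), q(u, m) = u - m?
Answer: -1/21 ≈ -0.047619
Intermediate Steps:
E(j, z) = 2 (E(j, z) = 5 - 1*3 = 5 - 3 = 2)
J(R) = -6 (J(R) = 5 - √(119 + 2) = 5 - √121 = 5 - 1*11 = 5 - 11 = -6)
D(N) = -15 - 6*N (D(N) = -3*(N + (5 + N)) = -3*(5 + 2*N) = -15 - 6*N)
1/(J(-225) + D((1 - 1)*7)) = 1/(-6 + (-15 - 6*(1 - 1)*7)) = 1/(-6 + (-15 - 0*7)) = 1/(-6 + (-15 - 6*0)) = 1/(-6 + (-15 + 0)) = 1/(-6 - 15) = 1/(-21) = -1/21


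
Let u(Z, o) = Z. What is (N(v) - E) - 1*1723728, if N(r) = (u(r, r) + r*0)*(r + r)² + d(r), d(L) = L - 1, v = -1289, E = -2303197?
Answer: -8566224097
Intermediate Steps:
d(L) = -1 + L
N(r) = -1 + r + 4*r³ (N(r) = (r + r*0)*(r + r)² + (-1 + r) = (r + 0)*(2*r)² + (-1 + r) = r*(4*r²) + (-1 + r) = 4*r³ + (-1 + r) = -1 + r + 4*r³)
(N(v) - E) - 1*1723728 = ((-1 - 1289 + 4*(-1289)³) - 1*(-2303197)) - 1*1723728 = ((-1 - 1289 + 4*(-2141700569)) + 2303197) - 1723728 = ((-1 - 1289 - 8566802276) + 2303197) - 1723728 = (-8566803566 + 2303197) - 1723728 = -8564500369 - 1723728 = -8566224097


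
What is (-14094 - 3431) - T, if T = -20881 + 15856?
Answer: -12500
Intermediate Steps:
T = -5025
(-14094 - 3431) - T = (-14094 - 3431) - 1*(-5025) = -17525 + 5025 = -12500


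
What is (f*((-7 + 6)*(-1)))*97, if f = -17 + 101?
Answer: 8148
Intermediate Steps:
f = 84
(f*((-7 + 6)*(-1)))*97 = (84*((-7 + 6)*(-1)))*97 = (84*(-1*(-1)))*97 = (84*1)*97 = 84*97 = 8148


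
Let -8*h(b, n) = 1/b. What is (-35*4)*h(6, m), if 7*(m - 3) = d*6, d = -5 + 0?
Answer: 35/12 ≈ 2.9167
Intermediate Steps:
d = -5
m = -9/7 (m = 3 + (-5*6)/7 = 3 + (⅐)*(-30) = 3 - 30/7 = -9/7 ≈ -1.2857)
h(b, n) = -1/(8*b)
(-35*4)*h(6, m) = (-35*4)*(-⅛/6) = -(-35)/(2*6) = -140*(-1/48) = 35/12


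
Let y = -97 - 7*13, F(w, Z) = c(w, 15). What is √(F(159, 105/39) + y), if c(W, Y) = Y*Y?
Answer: √37 ≈ 6.0828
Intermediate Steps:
c(W, Y) = Y²
F(w, Z) = 225 (F(w, Z) = 15² = 225)
y = -188 (y = -97 - 91 = -188)
√(F(159, 105/39) + y) = √(225 - 188) = √37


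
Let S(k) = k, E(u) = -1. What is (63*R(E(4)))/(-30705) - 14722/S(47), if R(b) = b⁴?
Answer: -150680657/481045 ≈ -313.24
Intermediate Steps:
(63*R(E(4)))/(-30705) - 14722/S(47) = (63*(-1)⁴)/(-30705) - 14722/47 = (63*1)*(-1/30705) - 14722*1/47 = 63*(-1/30705) - 14722/47 = -21/10235 - 14722/47 = -150680657/481045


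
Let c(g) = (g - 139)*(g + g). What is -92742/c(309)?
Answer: -15457/17510 ≈ -0.88275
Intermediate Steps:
c(g) = 2*g*(-139 + g) (c(g) = (-139 + g)*(2*g) = 2*g*(-139 + g))
-92742/c(309) = -92742*1/(618*(-139 + 309)) = -92742/(2*309*170) = -92742/105060 = -92742*1/105060 = -15457/17510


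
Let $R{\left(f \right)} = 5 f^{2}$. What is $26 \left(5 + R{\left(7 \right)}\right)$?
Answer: $6500$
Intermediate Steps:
$26 \left(5 + R{\left(7 \right)}\right) = 26 \left(5 + 5 \cdot 7^{2}\right) = 26 \left(5 + 5 \cdot 49\right) = 26 \left(5 + 245\right) = 26 \cdot 250 = 6500$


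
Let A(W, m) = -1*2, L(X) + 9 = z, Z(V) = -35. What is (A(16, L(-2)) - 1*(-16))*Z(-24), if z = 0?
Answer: -490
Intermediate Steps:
L(X) = -9 (L(X) = -9 + 0 = -9)
A(W, m) = -2
(A(16, L(-2)) - 1*(-16))*Z(-24) = (-2 - 1*(-16))*(-35) = (-2 + 16)*(-35) = 14*(-35) = -490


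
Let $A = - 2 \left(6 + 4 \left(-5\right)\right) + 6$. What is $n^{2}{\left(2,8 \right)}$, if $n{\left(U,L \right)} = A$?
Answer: $1156$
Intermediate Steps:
$A = 34$ ($A = - 2 \left(6 - 20\right) + 6 = \left(-2\right) \left(-14\right) + 6 = 28 + 6 = 34$)
$n{\left(U,L \right)} = 34$
$n^{2}{\left(2,8 \right)} = 34^{2} = 1156$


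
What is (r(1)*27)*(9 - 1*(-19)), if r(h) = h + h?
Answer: 1512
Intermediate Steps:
r(h) = 2*h
(r(1)*27)*(9 - 1*(-19)) = ((2*1)*27)*(9 - 1*(-19)) = (2*27)*(9 + 19) = 54*28 = 1512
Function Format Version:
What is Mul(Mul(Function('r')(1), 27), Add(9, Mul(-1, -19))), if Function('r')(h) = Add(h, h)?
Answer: 1512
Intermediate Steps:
Function('r')(h) = Mul(2, h)
Mul(Mul(Function('r')(1), 27), Add(9, Mul(-1, -19))) = Mul(Mul(Mul(2, 1), 27), Add(9, Mul(-1, -19))) = Mul(Mul(2, 27), Add(9, 19)) = Mul(54, 28) = 1512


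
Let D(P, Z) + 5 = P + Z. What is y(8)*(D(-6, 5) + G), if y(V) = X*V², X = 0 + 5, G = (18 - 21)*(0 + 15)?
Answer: -16320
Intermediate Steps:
D(P, Z) = -5 + P + Z (D(P, Z) = -5 + (P + Z) = -5 + P + Z)
G = -45 (G = -3*15 = -45)
X = 5
y(V) = 5*V²
y(8)*(D(-6, 5) + G) = (5*8²)*((-5 - 6 + 5) - 45) = (5*64)*(-6 - 45) = 320*(-51) = -16320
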